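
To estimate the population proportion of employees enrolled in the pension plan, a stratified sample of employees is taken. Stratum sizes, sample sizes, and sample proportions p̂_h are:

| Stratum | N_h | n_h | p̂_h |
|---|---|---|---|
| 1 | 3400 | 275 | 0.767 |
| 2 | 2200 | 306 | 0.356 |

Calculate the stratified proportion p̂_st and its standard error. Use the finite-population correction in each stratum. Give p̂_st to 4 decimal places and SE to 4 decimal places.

N = 5600; stratum weights W_h = N_h/N.
p̂_st = Σ W_h p̂_h = (3400·0.767 + 2200·0.356)/5600 = 0.60554
V̂(p̂_st) = Σ W_h² (1 − n_h/N_h) p̂_h(1−p̂_h)/(n_h−1):
  stratum 1: (3400/5600)²·(1 − 275/3400)·0.767·0.233/274 = 0.00022098
  stratum 2: (2200/5600)²·(1 − 306/2200)·0.356·0.644/305 = 9.98763e-05
V̂(p̂_st) = 0.000320857; SE = √V̂ = 0.0179125

p̂_st ≈ 0.6055, SE ≈ 0.0179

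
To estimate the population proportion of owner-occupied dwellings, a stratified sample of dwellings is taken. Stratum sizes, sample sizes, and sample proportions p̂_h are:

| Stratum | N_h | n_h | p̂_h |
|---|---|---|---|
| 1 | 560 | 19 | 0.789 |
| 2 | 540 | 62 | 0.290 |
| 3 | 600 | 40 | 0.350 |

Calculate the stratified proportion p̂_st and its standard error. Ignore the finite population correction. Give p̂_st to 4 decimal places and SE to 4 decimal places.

p̂_st ≈ 0.4756, SE ≈ 0.0455

N = 1700; stratum weights W_h = N_h/N.
p̂_st = Σ W_h p̂_h = (560·0.789 + 540·0.290 + 600·0.350)/1700 = 0.47555
V̂(p̂_st) = Σ W_h² p̂_h(1−p̂_h)/(n_h−1):
  stratum 1: (560/1700)²·0.789·0.211/18 = 0.00100361
  stratum 2: (540/1700)²·0.290·0.710/61 = 0.000340578
  stratum 3: (600/1700)²·0.350·0.650/39 = 0.000726644
V̂(p̂_st) = 0.00207083; SE = √V̂ = 0.0455064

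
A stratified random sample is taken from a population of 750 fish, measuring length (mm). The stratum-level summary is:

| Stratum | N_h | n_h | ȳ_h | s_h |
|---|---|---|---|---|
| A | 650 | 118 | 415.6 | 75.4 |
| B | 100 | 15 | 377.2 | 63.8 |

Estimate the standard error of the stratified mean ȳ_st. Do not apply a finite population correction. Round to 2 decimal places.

SE(ȳ_st) ≈ 6.40

V̂(ȳ_st) = Σ W_h² s_h²/n_h, with W_h = N_h/N and N = 750:
  stratum A: (650/750)²·75.4²/118 = 36.188
  stratum B: (100/750)²·63.8²/15 = 4.82423
V̂(ȳ_st) = 41.0122
SE(ȳ_st) = √41.0122 = 6.40408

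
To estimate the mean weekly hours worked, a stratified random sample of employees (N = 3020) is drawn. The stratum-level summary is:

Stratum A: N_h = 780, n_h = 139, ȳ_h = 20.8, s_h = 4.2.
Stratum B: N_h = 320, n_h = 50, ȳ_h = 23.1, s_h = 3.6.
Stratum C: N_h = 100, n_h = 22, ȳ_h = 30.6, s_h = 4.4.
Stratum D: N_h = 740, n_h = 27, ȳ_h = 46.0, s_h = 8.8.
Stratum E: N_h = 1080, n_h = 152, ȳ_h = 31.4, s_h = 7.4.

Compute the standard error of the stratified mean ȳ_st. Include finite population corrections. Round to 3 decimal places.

SE(ȳ_st) ≈ 0.464

V̂(ȳ_st) = Σ W_h² (1 − n_h/N_h) s_h²/n_h, with W_h = N_h/N and N = 3020:
  stratum A: (780/3020)²·(1 − 139/780)·4.2²/139 = 0.00695701
  stratum B: (320/3020)²·(1 − 50/320)·3.6²/50 = 0.00245547
  stratum C: (100/3020)²·(1 − 22/100)·4.4²/22 = 0.000752599
  stratum D: (740/3020)²·(1 − 27/740)·8.8²/27 = 0.165924
  stratum E: (1080/3020)²·(1 − 152/1080)·7.4²/152 = 0.0395893
V̂(ȳ_st) = 0.215678
SE(ȳ_st) = √0.215678 = 0.464412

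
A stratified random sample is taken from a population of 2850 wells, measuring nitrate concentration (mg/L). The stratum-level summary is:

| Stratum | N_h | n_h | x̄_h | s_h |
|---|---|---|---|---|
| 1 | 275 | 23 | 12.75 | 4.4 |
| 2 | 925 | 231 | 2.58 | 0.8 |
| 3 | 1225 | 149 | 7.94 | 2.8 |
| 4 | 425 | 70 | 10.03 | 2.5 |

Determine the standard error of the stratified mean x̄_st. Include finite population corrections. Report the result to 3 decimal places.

SE(x̄_st) ≈ 0.133

V̂(x̄_st) = Σ W_h² (1 − n_h/N_h) s_h²/n_h, with W_h = N_h/N and N = 2850:
  stratum 1: (275/2850)²·(1 − 23/275)·4.4²/23 = 0.0071816
  stratum 2: (925/2850)²·(1 − 231/925)·0.8²/231 = 0.000218967
  stratum 3: (1225/2850)²·(1 − 149/1225)·2.8²/149 = 0.00853863
  stratum 4: (425/2850)²·(1 − 70/425)·2.5²/70 = 0.00165848
V̂(x̄_st) = 0.0175977
SE(x̄_st) = √0.0175977 = 0.132656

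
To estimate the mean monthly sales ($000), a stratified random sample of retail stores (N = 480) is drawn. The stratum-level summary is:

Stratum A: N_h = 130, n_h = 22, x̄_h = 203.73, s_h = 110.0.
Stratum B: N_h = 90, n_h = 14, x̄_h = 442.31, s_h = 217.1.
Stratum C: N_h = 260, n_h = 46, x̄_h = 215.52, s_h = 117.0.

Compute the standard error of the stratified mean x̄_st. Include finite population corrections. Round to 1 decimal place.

SE(x̄_st) ≈ 14.3

V̂(x̄_st) = Σ W_h² (1 − n_h/N_h) s_h²/n_h, with W_h = N_h/N and N = 480:
  stratum A: (130/480)²·(1 − 22/130)·110.0²/22 = 33.5156
  stratum B: (90/480)²·(1 − 14/90)·217.1²/14 = 99.946
  stratum C: (260/480)²·(1 − 46/260)·117.0²/46 = 71.8652
V̂(x̄_st) = 205.327
SE(x̄_st) = √205.327 = 14.3292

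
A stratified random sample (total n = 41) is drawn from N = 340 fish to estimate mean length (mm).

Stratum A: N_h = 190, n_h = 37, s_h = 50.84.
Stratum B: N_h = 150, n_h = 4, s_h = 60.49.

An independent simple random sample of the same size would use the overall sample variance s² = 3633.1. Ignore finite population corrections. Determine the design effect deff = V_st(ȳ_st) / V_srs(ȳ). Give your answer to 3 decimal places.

deff ≈ 2.255

V̂(ȳ_st) = Σ W_h² s_h²/n_h, with W_h = N_h/N and N = 340:
  stratum A: (190/340)²·50.84²/37 = 21.8152
  stratum B: (150/340)²·60.49²/4 = 178.046
V_st = 199.861
V_srs = s²/n = 3633.1/41 = 88.6122
deff = V_st / V_srs = 199.861/88.6122 = 2.2555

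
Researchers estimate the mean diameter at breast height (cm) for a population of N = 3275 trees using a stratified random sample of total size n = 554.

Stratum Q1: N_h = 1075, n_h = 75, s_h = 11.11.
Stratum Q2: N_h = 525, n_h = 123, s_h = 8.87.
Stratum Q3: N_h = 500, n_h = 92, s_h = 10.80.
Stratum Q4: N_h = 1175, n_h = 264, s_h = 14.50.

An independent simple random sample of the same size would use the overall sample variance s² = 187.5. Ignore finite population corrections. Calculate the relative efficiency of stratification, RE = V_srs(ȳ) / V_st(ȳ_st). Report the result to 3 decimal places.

V̂(ȳ_st) = Σ W_h² s_h²/n_h, with W_h = N_h/N and N = 3275:
  stratum Q1: (1075/3275)²·11.11²/75 = 0.177321
  stratum Q2: (525/3275)²·8.87²/123 = 0.0164376
  stratum Q3: (500/3275)²·10.80²/92 = 0.0295513
  stratum Q4: (1175/3275)²·14.50²/264 = 0.102514
V_st = 0.325825
V_srs = s²/n = 187.5/554 = 0.338448
Relative efficiency = V_srs / V_st = 0.338448/0.325825 = 1.0387

RE ≈ 1.039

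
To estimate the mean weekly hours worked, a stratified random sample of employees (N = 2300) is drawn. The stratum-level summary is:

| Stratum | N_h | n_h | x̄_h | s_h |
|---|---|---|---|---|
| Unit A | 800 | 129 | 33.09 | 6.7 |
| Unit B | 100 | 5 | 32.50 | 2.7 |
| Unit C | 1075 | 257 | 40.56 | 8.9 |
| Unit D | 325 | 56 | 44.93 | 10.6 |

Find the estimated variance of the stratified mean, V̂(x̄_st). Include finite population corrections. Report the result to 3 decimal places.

V̂(x̄_st) = Σ W_h² (1 − n_h/N_h) s_h²/n_h, with W_h = N_h/N and N = 2300:
  stratum Unit A: (800/2300)²·(1 − 129/800)·6.7²/129 = 0.0353115
  stratum Unit B: (100/2300)²·(1 − 5/100)·2.7²/5 = 0.00261834
  stratum Unit C: (1075/2300)²·(1 − 257/1075)·8.9²/257 = 0.0512334
  stratum Unit D: (325/2300)²·(1 − 56/325)·10.6²/56 = 0.0331592
V̂(x̄_st) = 0.122322

V̂(x̄_st) ≈ 0.122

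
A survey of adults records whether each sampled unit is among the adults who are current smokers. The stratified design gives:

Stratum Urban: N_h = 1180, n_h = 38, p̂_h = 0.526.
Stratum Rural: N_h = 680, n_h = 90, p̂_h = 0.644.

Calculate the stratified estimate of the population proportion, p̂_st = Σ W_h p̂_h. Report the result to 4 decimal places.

N = 1860; stratum weights W_h = N_h/N.
p̂_st = Σ W_h p̂_h = (1180·0.526 + 680·0.644)/1860 = 0.56914

p̂_st ≈ 0.5691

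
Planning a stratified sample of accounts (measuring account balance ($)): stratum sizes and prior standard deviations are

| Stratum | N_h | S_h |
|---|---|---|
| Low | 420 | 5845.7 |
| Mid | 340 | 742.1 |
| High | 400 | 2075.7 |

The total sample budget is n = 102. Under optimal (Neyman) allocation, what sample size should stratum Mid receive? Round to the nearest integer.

7

Neyman allocation: n_h = n · N_h S_h / Σ N_i S_i, with n = 102.
  stratum Low: N_h·S_h = 420·5845.7 = 2455194.00
  stratum Mid: N_h·S_h = 340·742.1 = 252314.00
  stratum High: N_h·S_h = 400·2075.7 = 830280.00
Σ N_h S_h = 3537788.00
n for stratum Mid = 102·252314.00/3537788.00 = 7.275 → 7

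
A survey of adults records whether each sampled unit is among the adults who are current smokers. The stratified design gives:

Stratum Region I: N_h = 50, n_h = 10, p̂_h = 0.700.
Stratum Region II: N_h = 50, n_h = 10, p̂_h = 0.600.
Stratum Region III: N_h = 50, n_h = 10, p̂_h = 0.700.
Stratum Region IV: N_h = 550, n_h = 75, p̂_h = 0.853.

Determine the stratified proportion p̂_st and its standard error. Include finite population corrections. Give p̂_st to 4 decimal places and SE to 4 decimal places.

N = 700; stratum weights W_h = N_h/N.
p̂_st = Σ W_h p̂_h = (50·0.700 + 50·0.600 + 50·0.700 + 550·0.853)/700 = 0.81307
V̂(p̂_st) = Σ W_h² (1 − n_h/N_h) p̂_h(1−p̂_h)/(n_h−1):
  stratum Region I: (50/700)²·(1 − 10/50)·0.700·0.300/9 = 9.52381e-05
  stratum Region II: (50/700)²·(1 − 10/50)·0.600·0.400/9 = 0.000108844
  stratum Region III: (50/700)²·(1 − 10/50)·0.700·0.300/9 = 9.52381e-05
  stratum Region IV: (550/700)²·(1 − 75/550)·0.853·0.147/74 = 0.000903431
V̂(p̂_st) = 0.00120275; SE = √V̂ = 0.0346807

p̂_st ≈ 0.8131, SE ≈ 0.0347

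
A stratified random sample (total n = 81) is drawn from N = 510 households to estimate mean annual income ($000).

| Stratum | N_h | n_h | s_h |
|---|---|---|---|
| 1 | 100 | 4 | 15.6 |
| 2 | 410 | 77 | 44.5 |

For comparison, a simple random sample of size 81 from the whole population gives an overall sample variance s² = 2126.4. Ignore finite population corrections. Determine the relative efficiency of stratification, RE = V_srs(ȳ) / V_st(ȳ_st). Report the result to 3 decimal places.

V̂(ȳ_st) = Σ W_h² s_h²/n_h, with W_h = N_h/N and N = 510:
  stratum 1: (100/510)²·15.6²/4 = 2.3391
  stratum 2: (410/510)²·44.5²/77 = 16.621
V_st = 18.9601
V_srs = s²/n = 2126.4/81 = 26.2519
Relative efficiency = V_srs / V_st = 26.2519/18.9601 = 1.3846

RE ≈ 1.385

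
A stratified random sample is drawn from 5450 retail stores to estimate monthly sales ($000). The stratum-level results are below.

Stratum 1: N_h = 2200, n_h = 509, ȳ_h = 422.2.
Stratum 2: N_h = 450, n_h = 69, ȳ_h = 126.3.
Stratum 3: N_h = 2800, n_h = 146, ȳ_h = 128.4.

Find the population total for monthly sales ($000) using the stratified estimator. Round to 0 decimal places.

τ̂_st ≈ 1345195

τ̂_st = Σ N_h ȳ_h = 2200·422.2 + 450·126.3 + 2800·128.4 = 1345195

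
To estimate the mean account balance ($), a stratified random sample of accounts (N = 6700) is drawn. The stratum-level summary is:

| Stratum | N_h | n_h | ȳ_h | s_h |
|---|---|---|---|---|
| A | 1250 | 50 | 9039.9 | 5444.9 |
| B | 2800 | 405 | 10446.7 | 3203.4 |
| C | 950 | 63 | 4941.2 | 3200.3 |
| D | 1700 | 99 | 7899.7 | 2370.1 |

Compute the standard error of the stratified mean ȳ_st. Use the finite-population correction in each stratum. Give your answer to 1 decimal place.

V̂(ȳ_st) = Σ W_h² (1 − n_h/N_h) s_h²/n_h, with W_h = N_h/N and N = 6700:
  stratum A: (1250/6700)²·(1 − 50/1250)·5444.9²/50 = 19813.1
  stratum B: (2800/6700)²·(1 − 405/2800)·3203.4²/405 = 3785.13
  stratum C: (950/6700)²·(1 − 63/950)·3200.3²/63 = 3051.68
  stratum D: (1700/6700)²·(1 − 99/1700)·2370.1²/99 = 3440.24
V̂(ȳ_st) = 30090.1
SE(ȳ_st) = √30090.1 = 173.465

SE(ȳ_st) ≈ 173.5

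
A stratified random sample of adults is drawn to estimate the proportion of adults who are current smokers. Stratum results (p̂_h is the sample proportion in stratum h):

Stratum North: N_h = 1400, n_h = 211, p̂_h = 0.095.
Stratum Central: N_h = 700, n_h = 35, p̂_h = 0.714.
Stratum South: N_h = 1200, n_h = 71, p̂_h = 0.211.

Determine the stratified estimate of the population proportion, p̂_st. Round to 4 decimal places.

N = 3300; stratum weights W_h = N_h/N.
p̂_st = Σ W_h p̂_h = (1400·0.095 + 700·0.714 + 1200·0.211)/3300 = 0.26848

p̂_st ≈ 0.2685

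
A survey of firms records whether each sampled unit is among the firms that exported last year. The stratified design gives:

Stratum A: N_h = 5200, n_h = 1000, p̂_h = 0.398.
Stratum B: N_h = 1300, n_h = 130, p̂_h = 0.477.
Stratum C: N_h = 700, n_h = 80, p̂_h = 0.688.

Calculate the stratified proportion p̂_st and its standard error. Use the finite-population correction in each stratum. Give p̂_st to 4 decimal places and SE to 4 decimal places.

p̂_st ≈ 0.4405, SE ≈ 0.0134

N = 7200; stratum weights W_h = N_h/N.
p̂_st = Σ W_h p̂_h = (5200·0.398 + 1300·0.477 + 700·0.688)/7200 = 0.44046
V̂(p̂_st) = Σ W_h² (1 − n_h/N_h) p̂_h(1−p̂_h)/(n_h−1):
  stratum A: (5200/7200)²·(1 − 1000/5200)·0.398·0.602/999 = 0.000101042
  stratum B: (1300/7200)²·(1 − 130/1300)·0.477·0.523/129 = 5.67407e-05
  stratum C: (700/7200)²·(1 − 80/700)·0.688·0.312/79 = 2.27479e-05
V̂(p̂_st) = 0.000180531; SE = √V̂ = 0.0134362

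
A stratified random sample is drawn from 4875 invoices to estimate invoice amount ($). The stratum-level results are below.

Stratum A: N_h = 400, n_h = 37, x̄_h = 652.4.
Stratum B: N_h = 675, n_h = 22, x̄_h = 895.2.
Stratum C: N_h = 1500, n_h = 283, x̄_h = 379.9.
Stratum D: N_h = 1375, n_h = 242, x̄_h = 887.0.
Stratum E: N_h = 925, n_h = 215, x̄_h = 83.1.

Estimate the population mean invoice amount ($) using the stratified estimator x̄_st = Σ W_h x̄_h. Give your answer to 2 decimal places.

x̄_st ≈ 560.32

N = Σ N_h = 4875. Stratum weights W_h = N_h/N.
x̄_st = (400·652.4 + 675·895.2 + 1500·379.9 + 1375·887.0 + 925·83.1) / 4875 = 560.3205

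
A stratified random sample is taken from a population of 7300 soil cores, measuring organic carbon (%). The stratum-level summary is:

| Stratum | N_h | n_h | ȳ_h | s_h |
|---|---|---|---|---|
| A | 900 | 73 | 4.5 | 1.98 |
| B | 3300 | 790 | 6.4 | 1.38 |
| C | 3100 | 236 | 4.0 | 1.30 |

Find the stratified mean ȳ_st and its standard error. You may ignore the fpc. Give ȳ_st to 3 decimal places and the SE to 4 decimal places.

ȳ_st = Σ W_h ȳ_h = (900·4.5 + 3300·6.4 + 3100·4.0)/7300 = 5.14658
V̂(ȳ_st) = Σ W_h² s_h²/n_h, with W_h = N_h/N and N = 7300:
  stratum A: (900/7300)²·1.98²/73 = 0.000816294
  stratum B: (3300/7300)²·1.38²/790 = 0.000492621
  stratum C: (3100/7300)²·1.30²/236 = 0.00129137
V̂(ȳ_st) = 0.00260029
SE(ȳ_st) = √0.00260029 = 0.050993

ȳ_st ≈ 5.147, SE ≈ 0.0510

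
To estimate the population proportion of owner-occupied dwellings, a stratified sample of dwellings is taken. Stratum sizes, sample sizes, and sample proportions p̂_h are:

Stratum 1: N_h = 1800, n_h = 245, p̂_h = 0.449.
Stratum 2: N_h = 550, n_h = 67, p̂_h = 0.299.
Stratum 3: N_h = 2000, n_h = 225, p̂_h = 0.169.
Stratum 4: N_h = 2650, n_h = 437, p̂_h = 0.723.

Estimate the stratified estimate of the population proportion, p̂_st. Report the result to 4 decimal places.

p̂_st ≈ 0.4609

N = 7000; stratum weights W_h = N_h/N.
p̂_st = Σ W_h p̂_h = (1800·0.449 + 550·0.299 + 2000·0.169 + 2650·0.723)/7000 = 0.46094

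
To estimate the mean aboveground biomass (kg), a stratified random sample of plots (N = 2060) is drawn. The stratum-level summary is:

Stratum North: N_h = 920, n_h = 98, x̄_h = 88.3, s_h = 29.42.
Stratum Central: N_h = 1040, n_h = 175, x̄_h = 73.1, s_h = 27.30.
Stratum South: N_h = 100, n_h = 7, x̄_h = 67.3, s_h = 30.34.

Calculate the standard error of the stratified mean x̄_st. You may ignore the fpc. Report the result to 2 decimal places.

SE(x̄_st) ≈ 1.78

V̂(x̄_st) = Σ W_h² s_h²/n_h, with W_h = N_h/N and N = 2060:
  stratum North: (920/2060)²·29.42²/98 = 1.76157
  stratum Central: (1040/2060)²·27.30²/175 = 1.08547
  stratum South: (100/2060)²·30.34²/7 = 0.309884
V̂(x̄_st) = 3.15693
SE(x̄_st) = √3.15693 = 1.77678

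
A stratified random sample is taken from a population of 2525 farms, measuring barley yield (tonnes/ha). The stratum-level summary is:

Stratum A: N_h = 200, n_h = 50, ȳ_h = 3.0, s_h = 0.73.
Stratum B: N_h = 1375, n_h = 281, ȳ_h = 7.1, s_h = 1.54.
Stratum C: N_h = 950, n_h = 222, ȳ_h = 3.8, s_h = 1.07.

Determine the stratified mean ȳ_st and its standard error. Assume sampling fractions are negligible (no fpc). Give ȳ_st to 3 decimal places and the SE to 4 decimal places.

ȳ_st ≈ 5.534, SE ≈ 0.0574

ȳ_st = Σ W_h ȳ_h = (200·3.0 + 1375·7.1 + 950·3.8)/2525 = 5.53366
V̂(ȳ_st) = Σ W_h² s_h²/n_h, with W_h = N_h/N and N = 2525:
  stratum A: (200/2525)²·0.73²/50 = 6.68672e-05
  stratum B: (1375/2525)²·1.54²/281 = 0.00250275
  stratum C: (950/2525)²·1.07²/222 = 0.000730027
V̂(ȳ_st) = 0.00329965
SE(ȳ_st) = √0.00329965 = 0.0574425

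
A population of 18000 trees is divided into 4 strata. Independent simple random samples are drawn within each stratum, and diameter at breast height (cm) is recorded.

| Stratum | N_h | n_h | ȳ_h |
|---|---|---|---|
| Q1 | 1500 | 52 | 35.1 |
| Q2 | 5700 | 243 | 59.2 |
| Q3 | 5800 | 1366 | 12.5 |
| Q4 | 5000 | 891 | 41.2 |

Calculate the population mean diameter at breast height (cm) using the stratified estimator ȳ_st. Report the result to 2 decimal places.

ȳ_st ≈ 37.14

N = Σ N_h = 18000. Stratum weights W_h = N_h/N.
ȳ_st = (1500·35.1 + 5700·59.2 + 5800·12.5 + 5000·41.2) / 18000 = 37.1439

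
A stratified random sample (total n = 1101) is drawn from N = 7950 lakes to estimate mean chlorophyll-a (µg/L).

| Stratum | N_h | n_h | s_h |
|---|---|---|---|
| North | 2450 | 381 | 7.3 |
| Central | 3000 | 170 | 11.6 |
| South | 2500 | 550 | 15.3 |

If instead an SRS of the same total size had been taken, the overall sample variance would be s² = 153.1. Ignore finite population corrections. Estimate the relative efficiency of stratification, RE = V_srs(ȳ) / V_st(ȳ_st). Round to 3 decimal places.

RE ≈ 0.827

V̂(ȳ_st) = Σ W_h² s_h²/n_h, with W_h = N_h/N and N = 7950:
  stratum North: (2450/7950)²·7.3²/381 = 0.0132837
  stratum Central: (3000/7950)²·11.6²/170 = 0.112713
  stratum South: (2500/7950)²·15.3²/550 = 0.0420887
V_st = 0.168086
V_srs = s²/n = 153.1/1101 = 0.139055
Relative efficiency = V_srs / V_st = 0.139055/0.168086 = 0.8273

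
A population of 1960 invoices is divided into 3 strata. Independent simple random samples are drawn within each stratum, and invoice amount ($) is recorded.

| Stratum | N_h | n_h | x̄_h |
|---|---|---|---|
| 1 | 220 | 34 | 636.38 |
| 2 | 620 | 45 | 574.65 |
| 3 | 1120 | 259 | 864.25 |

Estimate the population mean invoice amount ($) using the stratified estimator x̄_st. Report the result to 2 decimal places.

x̄_st ≈ 747.06

N = Σ N_h = 1960. Stratum weights W_h = N_h/N.
x̄_st = (220·636.38 + 620·574.65 + 1120·864.25) / 1960 = 747.0646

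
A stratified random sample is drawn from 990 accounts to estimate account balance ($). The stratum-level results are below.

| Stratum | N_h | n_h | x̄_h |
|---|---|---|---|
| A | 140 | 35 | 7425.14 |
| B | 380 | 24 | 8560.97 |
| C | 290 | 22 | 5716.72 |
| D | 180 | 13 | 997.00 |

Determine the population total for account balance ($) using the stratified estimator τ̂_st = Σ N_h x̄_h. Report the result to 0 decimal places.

τ̂_st = Σ N_h x̄_h = 140·7425.14 + 380·8560.97 + 290·5716.72 + 180·997.00 = 6129997

τ̂_st ≈ 6129997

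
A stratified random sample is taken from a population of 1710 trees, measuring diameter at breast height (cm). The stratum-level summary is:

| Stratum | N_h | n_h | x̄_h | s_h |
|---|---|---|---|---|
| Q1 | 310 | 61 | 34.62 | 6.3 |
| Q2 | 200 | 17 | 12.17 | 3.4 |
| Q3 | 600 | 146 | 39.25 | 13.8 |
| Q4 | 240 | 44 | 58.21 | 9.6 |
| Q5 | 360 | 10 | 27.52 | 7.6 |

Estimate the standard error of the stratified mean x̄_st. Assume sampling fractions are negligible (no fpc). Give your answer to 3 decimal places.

SE(x̄_st) ≈ 0.699

V̂(x̄_st) = Σ W_h² s_h²/n_h, with W_h = N_h/N and N = 1710:
  stratum Q1: (310/1710)²·6.3²/61 = 0.0213837
  stratum Q2: (200/1710)²·3.4²/17 = 0.00930201
  stratum Q3: (600/1710)²·13.8²/146 = 0.160589
  stratum Q4: (240/1710)²·9.6²/44 = 0.0412591
  stratum Q5: (360/1710)²·7.6²/10 = 0.256
V̂(x̄_st) = 0.488534
SE(x̄_st) = √0.488534 = 0.698952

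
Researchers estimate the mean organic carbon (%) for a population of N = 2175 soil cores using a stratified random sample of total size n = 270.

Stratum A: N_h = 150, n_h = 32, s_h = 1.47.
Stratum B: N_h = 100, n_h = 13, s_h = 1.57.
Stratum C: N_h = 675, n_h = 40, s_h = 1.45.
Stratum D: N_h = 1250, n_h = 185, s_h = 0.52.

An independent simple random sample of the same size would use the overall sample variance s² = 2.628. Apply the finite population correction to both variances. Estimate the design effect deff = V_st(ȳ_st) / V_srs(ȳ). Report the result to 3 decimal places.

V̂(ȳ_st) = Σ W_h² (1 − n_h/N_h) s_h²/n_h, with W_h = N_h/N and N = 2175:
  stratum A: (150/2175)²·(1 − 32/150)·1.47²/32 = 0.000252662
  stratum B: (100/2175)²·(1 − 13/100)·1.57²/13 = 0.000348704
  stratum C: (675/2175)²·(1 − 40/675)·1.45²/40 = 0.0047625
  stratum D: (1250/2175)²·(1 − 185/1250)·0.52²/185 = 0.000411316
V_st = 0.00577518
V_srs = (1 − 270/2175)·2.628/270 = 0.00852506
deff = V_st / V_srs = 0.00577518/0.00852506 = 0.6774

deff ≈ 0.677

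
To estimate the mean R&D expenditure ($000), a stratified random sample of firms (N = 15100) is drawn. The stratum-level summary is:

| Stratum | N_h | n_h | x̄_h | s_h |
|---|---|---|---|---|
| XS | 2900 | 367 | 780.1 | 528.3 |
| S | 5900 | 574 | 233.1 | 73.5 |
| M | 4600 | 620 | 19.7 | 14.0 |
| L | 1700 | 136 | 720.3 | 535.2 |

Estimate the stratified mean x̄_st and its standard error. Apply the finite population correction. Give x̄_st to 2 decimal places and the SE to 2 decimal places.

x̄_st ≈ 327.99, SE ≈ 7.10

x̄_st = Σ W_h x̄_h = (2900·780.1 + 5900·233.1 + 4600·19.7 + 1700·720.3)/15100 = 327.99404
V̂(x̄_st) = Σ W_h² (1 − n_h/N_h) s_h²/n_h, with W_h = N_h/N and N = 15100:
  stratum XS: (2900/15100)²·(1 − 367/2900)·528.3²/367 = 24.5005
  stratum S: (5900/15100)²·(1 − 574/5900)·73.5²/574 = 1.29707
  stratum M: (4600/15100)²·(1 − 620/4600)·14.0²/620 = 0.0253835
  stratum L: (1700/15100)²·(1 − 136/1700)·535.2²/136 = 24.5598
V̂(x̄_st) = 50.3827
SE(x̄_st) = √50.3827 = 7.09808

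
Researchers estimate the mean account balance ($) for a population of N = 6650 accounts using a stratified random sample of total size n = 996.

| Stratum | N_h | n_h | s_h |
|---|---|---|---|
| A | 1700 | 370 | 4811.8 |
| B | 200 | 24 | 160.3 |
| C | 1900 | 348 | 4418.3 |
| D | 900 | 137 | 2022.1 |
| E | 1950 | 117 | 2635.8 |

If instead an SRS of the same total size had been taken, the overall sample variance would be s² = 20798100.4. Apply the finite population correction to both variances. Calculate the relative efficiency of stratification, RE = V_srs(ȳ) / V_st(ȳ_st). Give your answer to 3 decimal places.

RE ≈ 1.455

V̂(ȳ_st) = Σ W_h² (1 − n_h/N_h) s_h²/n_h, with W_h = N_h/N and N = 6650:
  stratum A: (1700/6650)²·(1 − 370/1700)·4811.8²/370 = 3199.42
  stratum B: (200/6650)²·(1 − 24/200)·160.3²/24 = 0.852227
  stratum C: (1900/6650)²·(1 − 348/1900)·4418.3²/348 = 3740.53
  stratum D: (900/6650)²·(1 − 137/900)·2022.1²/137 = 463.456
  stratum E: (1950/6650)²·(1 − 117/1950)·2635.8²/117 = 4799.47
V_st = 12203.7
V_srs = (1 − 996/6650)·20798100.4/996 = 17754.1
Relative efficiency = V_srs / V_st = 17754.1/12203.7 = 1.4548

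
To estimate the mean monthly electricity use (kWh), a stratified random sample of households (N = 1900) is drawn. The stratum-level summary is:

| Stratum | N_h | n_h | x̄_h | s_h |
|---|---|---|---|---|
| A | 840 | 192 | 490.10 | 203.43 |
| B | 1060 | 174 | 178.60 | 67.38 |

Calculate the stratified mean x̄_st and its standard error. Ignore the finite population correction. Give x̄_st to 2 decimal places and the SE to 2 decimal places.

x̄_st = Σ W_h x̄_h = (840·490.10 + 1060·178.60)/1900 = 316.31579
V̂(x̄_st) = Σ W_h² s_h²/n_h, with W_h = N_h/N and N = 1900:
  stratum A: (840/1900)²·203.43²/192 = 42.1289
  stratum B: (1060/1900)²·67.38²/174 = 8.12115
V̂(x̄_st) = 50.25
SE(x̄_st) = √50.25 = 7.08873

x̄_st ≈ 316.32, SE ≈ 7.09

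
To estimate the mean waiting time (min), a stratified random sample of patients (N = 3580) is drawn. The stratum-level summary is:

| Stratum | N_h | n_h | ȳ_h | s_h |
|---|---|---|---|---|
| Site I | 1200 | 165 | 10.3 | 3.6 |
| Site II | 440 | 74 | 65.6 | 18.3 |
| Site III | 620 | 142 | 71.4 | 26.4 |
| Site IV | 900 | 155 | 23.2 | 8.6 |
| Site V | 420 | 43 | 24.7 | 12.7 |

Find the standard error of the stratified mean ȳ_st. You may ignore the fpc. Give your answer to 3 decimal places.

V̂(ȳ_st) = Σ W_h² s_h²/n_h, with W_h = N_h/N and N = 3580:
  stratum Site I: (1200/3580)²·3.6²/165 = 0.00882506
  stratum Site II: (440/3580)²·18.3²/74 = 0.0683612
  stratum Site III: (620/3580)²·26.4²/142 = 0.14721
  stratum Site IV: (900/3580)²·8.6²/155 = 0.0301567
  stratum Site V: (420/3580)²·12.7²/43 = 0.0516264
V̂(ȳ_st) = 0.306179
SE(ȳ_st) = √0.306179 = 0.553335

SE(ȳ_st) ≈ 0.553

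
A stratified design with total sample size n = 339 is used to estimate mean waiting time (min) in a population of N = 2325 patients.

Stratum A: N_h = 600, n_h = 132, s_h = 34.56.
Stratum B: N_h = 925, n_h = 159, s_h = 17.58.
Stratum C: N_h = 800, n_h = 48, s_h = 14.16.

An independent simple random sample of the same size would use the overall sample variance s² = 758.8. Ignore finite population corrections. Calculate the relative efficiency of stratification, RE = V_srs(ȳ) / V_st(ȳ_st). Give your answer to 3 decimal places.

RE ≈ 1.593

V̂(ȳ_st) = Σ W_h² s_h²/n_h, with W_h = N_h/N and N = 2325:
  stratum A: (600/2325)²·34.56²/132 = 0.602601
  stratum B: (925/2325)²·17.58²/159 = 0.307665
  stratum C: (800/2325)²·14.16²/48 = 0.49456
V_st = 1.40483
V_srs = s²/n = 758.8/339 = 2.23835
Relative efficiency = V_srs / V_st = 2.23835/1.40483 = 1.5933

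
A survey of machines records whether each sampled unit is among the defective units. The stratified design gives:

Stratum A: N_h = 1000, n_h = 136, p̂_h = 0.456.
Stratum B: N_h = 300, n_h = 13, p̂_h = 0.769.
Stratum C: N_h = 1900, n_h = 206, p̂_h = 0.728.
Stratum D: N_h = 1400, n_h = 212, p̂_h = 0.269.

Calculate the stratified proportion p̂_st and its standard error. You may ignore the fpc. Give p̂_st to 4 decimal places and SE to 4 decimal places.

N = 4600; stratum weights W_h = N_h/N.
p̂_st = Σ W_h p̂_h = (1000·0.456 + 300·0.769 + 1900·0.728 + 1400·0.269)/4600 = 0.53185
V̂(p̂_st) = Σ W_h² p̂_h(1−p̂_h)/(n_h−1):
  stratum A: (1000/4600)²·0.456·0.544/135 = 8.68389e-05
  stratum B: (300/4600)²·0.769·0.231/12 = 6.29628e-05
  stratum C: (1900/4600)²·0.728·0.272/205 = 0.000164793
  stratum D: (1400/4600)²·0.269·0.731/211 = 8.63232e-05
V̂(p̂_st) = 0.000400918; SE = √V̂ = 0.0200229

p̂_st ≈ 0.5318, SE ≈ 0.0200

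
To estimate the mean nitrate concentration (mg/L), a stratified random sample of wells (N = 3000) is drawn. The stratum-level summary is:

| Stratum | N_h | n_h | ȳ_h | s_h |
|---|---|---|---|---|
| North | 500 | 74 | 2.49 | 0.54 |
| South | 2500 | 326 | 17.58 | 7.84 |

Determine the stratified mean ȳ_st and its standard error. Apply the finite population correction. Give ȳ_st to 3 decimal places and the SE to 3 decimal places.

ȳ_st = Σ W_h ȳ_h = (500·2.49 + 2500·17.58)/3000 = 15.06500
V̂(ȳ_st) = Σ W_h² (1 − n_h/N_h) s_h²/n_h, with W_h = N_h/N and N = 3000:
  stratum North: (500/3000)²·(1 − 74/500)·0.54²/74 = 9.32595e-05
  stratum South: (2500/3000)²·(1 − 326/2500)·7.84²/326 = 0.11386
V̂(ȳ_st) = 0.113953
SE(ȳ_st) = √0.113953 = 0.33757

ȳ_st ≈ 15.065, SE ≈ 0.338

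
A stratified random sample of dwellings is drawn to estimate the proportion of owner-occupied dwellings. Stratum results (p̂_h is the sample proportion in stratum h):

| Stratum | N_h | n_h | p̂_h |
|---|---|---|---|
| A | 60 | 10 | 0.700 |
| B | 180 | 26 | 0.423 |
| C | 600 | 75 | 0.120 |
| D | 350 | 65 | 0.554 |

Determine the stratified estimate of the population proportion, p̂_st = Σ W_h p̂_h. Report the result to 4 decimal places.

p̂_st ≈ 0.3227

N = 1190; stratum weights W_h = N_h/N.
p̂_st = Σ W_h p̂_h = (60·0.700 + 180·0.423 + 600·0.120 + 350·0.554)/1190 = 0.32272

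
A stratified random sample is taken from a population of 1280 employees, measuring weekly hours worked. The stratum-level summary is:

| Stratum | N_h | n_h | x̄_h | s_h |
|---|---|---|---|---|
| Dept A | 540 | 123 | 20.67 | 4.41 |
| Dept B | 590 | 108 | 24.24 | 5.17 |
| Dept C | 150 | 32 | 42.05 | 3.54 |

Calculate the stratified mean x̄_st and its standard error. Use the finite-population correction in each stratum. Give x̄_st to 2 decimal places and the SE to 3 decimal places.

x̄_st = Σ W_h x̄_h = (540·20.67 + 590·24.24 + 150·42.05)/1280 = 24.82102
V̂(x̄_st) = Σ W_h² (1 − n_h/N_h) s_h²/n_h, with W_h = N_h/N and N = 1280:
  stratum Dept A: (540/1280)²·(1 − 123/540)·4.41²/123 = 0.0217311
  stratum Dept B: (590/1280)²·(1 − 108/590)·5.17²/108 = 0.0429572
  stratum Dept C: (150/1280)²·(1 − 32/150)·3.54²/32 = 0.00423068
V̂(x̄_st) = 0.068919
SE(x̄_st) = √0.068919 = 0.262524

x̄_st ≈ 24.82, SE ≈ 0.263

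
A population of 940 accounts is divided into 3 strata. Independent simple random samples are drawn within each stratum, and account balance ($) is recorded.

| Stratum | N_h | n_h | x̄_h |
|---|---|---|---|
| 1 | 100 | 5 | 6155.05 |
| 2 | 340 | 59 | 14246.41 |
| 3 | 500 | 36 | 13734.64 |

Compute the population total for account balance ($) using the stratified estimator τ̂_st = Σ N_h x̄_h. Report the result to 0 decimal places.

τ̂_st = Σ N_h x̄_h = 100·6155.05 + 340·14246.41 + 500·13734.64 = 12326604

τ̂_st ≈ 12326604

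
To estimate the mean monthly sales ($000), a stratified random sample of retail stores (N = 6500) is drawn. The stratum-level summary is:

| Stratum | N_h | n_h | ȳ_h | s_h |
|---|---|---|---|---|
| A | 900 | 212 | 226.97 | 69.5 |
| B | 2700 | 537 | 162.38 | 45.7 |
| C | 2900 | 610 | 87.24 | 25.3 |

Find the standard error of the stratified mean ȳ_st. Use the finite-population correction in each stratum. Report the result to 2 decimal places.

V̂(ȳ_st) = Σ W_h² (1 − n_h/N_h) s_h²/n_h, with W_h = N_h/N and N = 6500:
  stratum A: (900/6500)²·(1 − 212/900)·69.5²/212 = 0.333917
  stratum B: (2700/6500)²·(1 − 537/2700)·45.7²/537 = 0.537591
  stratum C: (2900/6500)²·(1 − 610/2900)·25.3²/610 = 0.164937
V̂(ȳ_st) = 1.03644
SE(ȳ_st) = √1.03644 = 1.01806

SE(ȳ_st) ≈ 1.02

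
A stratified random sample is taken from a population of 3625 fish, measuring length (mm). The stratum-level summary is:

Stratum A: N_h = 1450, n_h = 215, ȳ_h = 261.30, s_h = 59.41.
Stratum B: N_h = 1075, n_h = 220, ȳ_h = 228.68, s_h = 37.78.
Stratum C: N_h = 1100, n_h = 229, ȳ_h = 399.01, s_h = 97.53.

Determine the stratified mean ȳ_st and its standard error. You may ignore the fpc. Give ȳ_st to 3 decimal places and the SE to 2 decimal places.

ȳ_st ≈ 293.414, SE ≈ 2.65

ȳ_st = Σ W_h ȳ_h = (1450·261.30 + 1075·228.68 + 1100·399.01)/3625 = 293.41434
V̂(ȳ_st) = Σ W_h² s_h²/n_h, with W_h = N_h/N and N = 3625:
  stratum A: (1450/3625)²·59.41²/215 = 2.62664
  stratum B: (1075/3625)²·37.78²/220 = 0.570561
  stratum C: (1100/3625)²·97.53²/229 = 3.82481
V̂(ȳ_st) = 7.02202
SE(ȳ_st) = √7.02202 = 2.64991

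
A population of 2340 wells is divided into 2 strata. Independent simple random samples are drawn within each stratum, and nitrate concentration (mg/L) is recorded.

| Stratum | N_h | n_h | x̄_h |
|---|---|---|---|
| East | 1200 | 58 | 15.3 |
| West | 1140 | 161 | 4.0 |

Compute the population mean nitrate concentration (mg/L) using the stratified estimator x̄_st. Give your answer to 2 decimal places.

x̄_st ≈ 9.79

N = Σ N_h = 2340. Stratum weights W_h = N_h/N.
x̄_st = (1200·15.3 + 1140·4.0) / 2340 = 9.7949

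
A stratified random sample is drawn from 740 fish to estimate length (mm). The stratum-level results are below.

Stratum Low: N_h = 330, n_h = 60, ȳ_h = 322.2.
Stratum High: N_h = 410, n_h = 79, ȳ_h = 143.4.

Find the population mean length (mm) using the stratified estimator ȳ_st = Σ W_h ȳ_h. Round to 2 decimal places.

N = Σ N_h = 740. Stratum weights W_h = N_h/N.
ȳ_st = (330·322.2 + 410·143.4) / 740 = 223.1351

ȳ_st ≈ 223.14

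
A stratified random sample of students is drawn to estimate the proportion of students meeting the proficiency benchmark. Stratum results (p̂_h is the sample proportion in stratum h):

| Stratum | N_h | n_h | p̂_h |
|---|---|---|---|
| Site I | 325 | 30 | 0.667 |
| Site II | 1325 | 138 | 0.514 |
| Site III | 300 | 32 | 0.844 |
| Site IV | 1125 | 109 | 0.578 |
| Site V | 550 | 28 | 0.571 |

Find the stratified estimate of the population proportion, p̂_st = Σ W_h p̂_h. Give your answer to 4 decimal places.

N = 3625; stratum weights W_h = N_h/N.
p̂_st = Σ W_h p̂_h = (325·0.667 + 1325·0.514 + 300·0.844 + 1125·0.578 + 550·0.571)/3625 = 0.58354

p̂_st ≈ 0.5835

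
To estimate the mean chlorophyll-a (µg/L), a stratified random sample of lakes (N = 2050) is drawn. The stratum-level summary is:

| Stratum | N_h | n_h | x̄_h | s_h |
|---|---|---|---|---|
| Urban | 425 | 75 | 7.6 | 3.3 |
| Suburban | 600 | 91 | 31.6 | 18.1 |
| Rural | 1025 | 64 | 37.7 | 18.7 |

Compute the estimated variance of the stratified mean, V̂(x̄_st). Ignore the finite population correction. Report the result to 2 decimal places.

V̂(x̄_st) = Σ W_h² s_h²/n_h, with W_h = N_h/N and N = 2050:
  stratum Urban: (425/2050)²·3.3²/75 = 0.00624075
  stratum Suburban: (600/2050)²·18.1²/91 = 0.308397
  stratum Rural: (1025/2050)²·18.7²/64 = 1.36598
V̂(x̄_st) = 1.68061

V̂(x̄_st) ≈ 1.68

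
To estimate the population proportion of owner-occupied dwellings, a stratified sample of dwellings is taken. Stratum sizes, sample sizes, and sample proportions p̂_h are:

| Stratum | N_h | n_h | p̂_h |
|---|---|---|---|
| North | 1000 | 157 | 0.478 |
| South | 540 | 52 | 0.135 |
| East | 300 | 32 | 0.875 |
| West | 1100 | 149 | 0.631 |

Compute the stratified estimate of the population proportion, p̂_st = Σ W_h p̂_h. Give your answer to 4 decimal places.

N = 2940; stratum weights W_h = N_h/N.
p̂_st = Σ W_h p̂_h = (1000·0.478 + 540·0.135 + 300·0.875 + 1100·0.631)/2940 = 0.51276

p̂_st ≈ 0.5128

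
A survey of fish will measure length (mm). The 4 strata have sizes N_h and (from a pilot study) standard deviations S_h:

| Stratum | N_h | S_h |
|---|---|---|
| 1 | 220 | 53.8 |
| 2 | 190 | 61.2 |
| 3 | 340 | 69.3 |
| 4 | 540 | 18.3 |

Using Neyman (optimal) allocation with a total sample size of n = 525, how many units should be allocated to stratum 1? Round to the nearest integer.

Neyman allocation: n_h = n · N_h S_h / Σ N_i S_i, with n = 525.
  stratum 1: N_h·S_h = 220·53.8 = 11836.00
  stratum 2: N_h·S_h = 190·61.2 = 11628.00
  stratum 3: N_h·S_h = 340·69.3 = 23562.00
  stratum 4: N_h·S_h = 540·18.3 = 9882.00
Σ N_h S_h = 56908.00
n for stratum 1 = 525·11836.00/56908.00 = 109.192 → 109

109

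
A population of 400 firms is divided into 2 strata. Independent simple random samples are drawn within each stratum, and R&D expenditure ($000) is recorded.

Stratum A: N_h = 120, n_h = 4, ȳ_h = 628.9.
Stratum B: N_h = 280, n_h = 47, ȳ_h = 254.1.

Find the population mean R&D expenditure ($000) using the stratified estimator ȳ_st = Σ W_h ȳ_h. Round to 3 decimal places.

N = Σ N_h = 400. Stratum weights W_h = N_h/N.
ȳ_st = (120·628.9 + 280·254.1) / 400 = 366.54000

ȳ_st ≈ 366.540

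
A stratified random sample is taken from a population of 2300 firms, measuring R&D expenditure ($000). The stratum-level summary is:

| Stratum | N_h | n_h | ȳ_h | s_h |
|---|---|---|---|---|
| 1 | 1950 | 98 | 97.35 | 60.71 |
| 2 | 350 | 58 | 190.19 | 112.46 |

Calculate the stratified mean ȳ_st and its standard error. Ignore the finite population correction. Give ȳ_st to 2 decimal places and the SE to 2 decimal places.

ȳ_st = Σ W_h ȳ_h = (1950·97.35 + 350·190.19)/2300 = 111.47783
V̂(ȳ_st) = Σ W_h² s_h²/n_h, with W_h = N_h/N and N = 2300:
  stratum 1: (1950/2300)²·60.71²/98 = 27.0339
  stratum 2: (350/2300)²·112.46²/58 = 5.0495
V̂(ȳ_st) = 32.0834
SE(ȳ_st) = √32.0834 = 5.66422

ȳ_st ≈ 111.48, SE ≈ 5.66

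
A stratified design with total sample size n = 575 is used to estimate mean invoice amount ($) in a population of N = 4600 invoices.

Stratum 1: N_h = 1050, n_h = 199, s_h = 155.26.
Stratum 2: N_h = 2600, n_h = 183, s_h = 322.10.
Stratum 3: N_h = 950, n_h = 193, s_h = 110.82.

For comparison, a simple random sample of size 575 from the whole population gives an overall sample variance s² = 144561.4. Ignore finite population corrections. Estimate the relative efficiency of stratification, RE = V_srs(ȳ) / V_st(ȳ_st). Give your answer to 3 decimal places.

V̂(ȳ_st) = Σ W_h² s_h²/n_h, with W_h = N_h/N and N = 4600:
  stratum 1: (1050/4600)²·155.26²/199 = 6.31145
  stratum 2: (2600/4600)²·322.10²/183 = 181.118
  stratum 3: (950/4600)²·110.82²/193 = 2.714
V_st = 190.143
V_srs = s²/n = 144561.4/575 = 251.411
Relative efficiency = V_srs / V_st = 251.411/190.143 = 1.3222

RE ≈ 1.322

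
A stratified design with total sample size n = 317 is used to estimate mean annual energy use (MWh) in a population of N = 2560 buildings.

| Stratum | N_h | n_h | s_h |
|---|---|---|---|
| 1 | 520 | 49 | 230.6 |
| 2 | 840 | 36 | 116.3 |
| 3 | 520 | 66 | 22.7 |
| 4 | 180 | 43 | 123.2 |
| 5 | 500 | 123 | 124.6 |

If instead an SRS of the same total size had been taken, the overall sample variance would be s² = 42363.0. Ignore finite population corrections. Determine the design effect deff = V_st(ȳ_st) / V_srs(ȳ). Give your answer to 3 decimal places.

deff ≈ 0.689

V̂(ȳ_st) = Σ W_h² s_h²/n_h, with W_h = N_h/N and N = 2560:
  stratum 1: (520/2560)²·230.6²/49 = 44.7764
  stratum 2: (840/2560)²·116.3²/36 = 40.4516
  stratum 3: (520/2560)²·22.7²/66 = 0.322132
  stratum 4: (180/2560)²·123.2²/43 = 1.74509
  stratum 5: (500/2560)²·124.6²/123 = 4.81494
V_st = 92.1102
V_srs = s²/n = 42363.0/317 = 133.637
deff = V_st / V_srs = 92.1102/133.637 = 0.6893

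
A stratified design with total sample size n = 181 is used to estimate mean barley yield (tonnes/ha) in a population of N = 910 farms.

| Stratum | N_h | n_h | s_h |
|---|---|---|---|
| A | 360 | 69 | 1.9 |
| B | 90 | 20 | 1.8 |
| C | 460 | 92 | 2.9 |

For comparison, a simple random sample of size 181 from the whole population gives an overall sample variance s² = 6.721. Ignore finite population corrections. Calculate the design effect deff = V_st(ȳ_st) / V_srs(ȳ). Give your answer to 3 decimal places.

deff ≈ 0.892

V̂(ȳ_st) = Σ W_h² s_h²/n_h, with W_h = N_h/N and N = 910:
  stratum A: (360/910)²·1.9²/69 = 0.00818805
  stratum B: (90/910)²·1.8²/20 = 0.00158459
  stratum C: (460/910)²·2.9²/92 = 0.0233583
V_st = 0.0331309
V_srs = s²/n = 6.721/181 = 0.0371326
deff = V_st / V_srs = 0.0331309/0.0371326 = 0.8922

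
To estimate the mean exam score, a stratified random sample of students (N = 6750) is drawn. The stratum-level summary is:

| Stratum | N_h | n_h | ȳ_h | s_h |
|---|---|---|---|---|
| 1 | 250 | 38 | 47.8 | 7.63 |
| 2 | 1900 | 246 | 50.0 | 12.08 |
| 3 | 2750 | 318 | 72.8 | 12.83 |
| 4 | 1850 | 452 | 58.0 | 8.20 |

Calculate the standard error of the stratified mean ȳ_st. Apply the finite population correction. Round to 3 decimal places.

V̂(ȳ_st) = Σ W_h² (1 − n_h/N_h) s_h²/n_h, with W_h = N_h/N and N = 6750:
  stratum 1: (250/6750)²·(1 − 38/250)·7.63²/38 = 0.00178211
  stratum 2: (1900/6750)²·(1 − 246/1900)·12.08²/246 = 0.0409148
  stratum 3: (2750/6750)²·(1 − 318/2750)·12.83²/318 = 0.0759827
  stratum 4: (1850/6750)²·(1 − 452/1850)·8.20²/452 = 0.00844424
V̂(ȳ_st) = 0.127124
SE(ȳ_st) = √0.127124 = 0.356544

SE(ȳ_st) ≈ 0.357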